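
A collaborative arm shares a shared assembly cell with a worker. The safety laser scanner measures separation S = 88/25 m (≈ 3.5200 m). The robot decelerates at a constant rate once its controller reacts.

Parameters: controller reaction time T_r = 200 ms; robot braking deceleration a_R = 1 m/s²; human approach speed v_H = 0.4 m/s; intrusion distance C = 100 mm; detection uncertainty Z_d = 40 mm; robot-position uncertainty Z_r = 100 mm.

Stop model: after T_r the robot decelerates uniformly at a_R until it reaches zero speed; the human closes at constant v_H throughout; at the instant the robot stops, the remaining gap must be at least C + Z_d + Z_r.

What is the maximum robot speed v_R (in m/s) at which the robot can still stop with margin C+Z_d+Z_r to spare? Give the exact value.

at the boundary: (1/2)·v² + (3/5)·v + (-16/5) = 0
  disc = (3/5)² − 4·(1/2)·(-16/5) = 169/25 ; √disc = 13/5
  v_R = (−(3/5) + 13/5) / (2·(1/2)) = 2 m/s
check:
braking lasts T_s = 2/1 = 2.0000 s
robot in T_r: 2.0000·0.2000 = 0.4000 m
braking distance = 2.0000²/(2·1.0000) = 2.0000 m
human closes 0.4000·2.2000 = 0.8800 m
margins: 0.1000+0.0400+0.1000 = 0.2400 m
sum ≈ 0.4000+2.0000+0.8800+0.2400 ≈ 3.5200 m = S ✓

v_R_max = 2 m/s = 2.0000 m/s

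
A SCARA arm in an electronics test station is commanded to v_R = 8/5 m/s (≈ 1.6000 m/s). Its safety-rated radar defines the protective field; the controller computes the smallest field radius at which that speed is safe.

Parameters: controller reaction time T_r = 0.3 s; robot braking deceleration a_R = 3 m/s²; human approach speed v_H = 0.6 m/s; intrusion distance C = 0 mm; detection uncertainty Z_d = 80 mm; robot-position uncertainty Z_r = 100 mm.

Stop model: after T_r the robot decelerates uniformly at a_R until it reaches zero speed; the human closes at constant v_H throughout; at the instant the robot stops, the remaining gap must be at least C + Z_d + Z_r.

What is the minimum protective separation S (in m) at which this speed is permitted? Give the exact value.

stop time T_s = (8/5)/3 = 0.5333 s
reaction-phase robot travel = 1.6000·0.3000 = 0.4800 m
braking distance = 1.6000²/(2·3.0000) = 0.4267 m
human over T_r+T_s: 0.6000·(0.3000+0.5333) = 0.5000 m
C+Z_d+Z_r = 0.0000+0.0800+0.1000 = 0.1800 m
S_min ≈ 0.4800+0.4267+0.5000+0.1800  ⇒  S_min = 119/75 m

S_min = 119/75 m = 1.5867 m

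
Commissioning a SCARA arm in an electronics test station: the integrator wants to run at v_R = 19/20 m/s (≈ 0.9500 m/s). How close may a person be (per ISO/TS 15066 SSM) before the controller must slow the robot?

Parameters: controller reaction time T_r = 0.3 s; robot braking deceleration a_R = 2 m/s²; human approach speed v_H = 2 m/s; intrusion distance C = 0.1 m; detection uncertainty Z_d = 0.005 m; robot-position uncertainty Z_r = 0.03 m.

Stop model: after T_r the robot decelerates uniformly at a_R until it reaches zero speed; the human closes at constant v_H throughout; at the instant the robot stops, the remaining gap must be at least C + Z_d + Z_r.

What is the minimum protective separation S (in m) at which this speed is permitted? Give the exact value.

S_min = 3513/1600 m = 2.1956 m

T_s = v_R/a_R = (19/20)/2 = 0.4750 s
robot in T_r: 0.9500·0.3000 = 0.2850 m
braking distance = 0.9500²/(2·2.0000) = 0.2256 m
human over T_r+T_s: 2.0000·(0.3000+0.4750) = 1.5500 m
margins: 0.1000+0.0050+0.0300 = 0.1350 m
S_min ≈ 0.2850+0.2256+1.5500+0.1350  ⇒  S_min = 3513/1600 m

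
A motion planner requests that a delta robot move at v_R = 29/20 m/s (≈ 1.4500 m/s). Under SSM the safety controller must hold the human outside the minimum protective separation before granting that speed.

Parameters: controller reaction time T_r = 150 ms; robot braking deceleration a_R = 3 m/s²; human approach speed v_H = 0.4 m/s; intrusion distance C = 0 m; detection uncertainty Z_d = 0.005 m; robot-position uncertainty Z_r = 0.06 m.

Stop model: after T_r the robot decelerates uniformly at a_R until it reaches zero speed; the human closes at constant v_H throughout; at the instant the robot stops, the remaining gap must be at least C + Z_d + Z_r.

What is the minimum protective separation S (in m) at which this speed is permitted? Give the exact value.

S_min = 709/800 m = 0.8862 m

stop time T_s = (29/20)/3 = 0.4833 s
robot in T_r: 1.4500·0.1500 = 0.2175 m
braking distance = 1.4500²/(2·3.0000) = 0.3504 m
person approaches 0.4000·(0.1500+0.4833) = 0.2533 m
residual clearance needed = 0.0000+0.0050+0.0600 = 0.0650 m
S_min ≈ 0.2175+0.3504+0.2533+0.0650  ⇒  S_min = 709/800 m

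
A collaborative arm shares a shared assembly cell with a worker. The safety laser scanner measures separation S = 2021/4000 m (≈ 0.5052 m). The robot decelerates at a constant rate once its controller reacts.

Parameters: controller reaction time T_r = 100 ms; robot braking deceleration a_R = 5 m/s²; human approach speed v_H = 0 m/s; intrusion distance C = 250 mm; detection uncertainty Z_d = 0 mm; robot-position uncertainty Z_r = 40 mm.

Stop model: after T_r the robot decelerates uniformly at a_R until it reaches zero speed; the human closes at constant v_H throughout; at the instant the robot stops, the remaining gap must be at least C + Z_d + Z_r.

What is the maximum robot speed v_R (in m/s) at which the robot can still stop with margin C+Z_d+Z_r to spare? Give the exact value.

v_R_max = 21/20 m/s = 1.0500 m/s

collect terms ⇒ (1/10)·v_R² + (1/10)·v_R + (-861/4000) = 0
  disc = (1/10)² − 4·(1/10)·(-861/4000) = 961/10000 ; √disc = 31/100
  v_R = (−(1/10) + 31/100) / (2·(1/10)) = 21/20 m/s
check:
braking lasts T_s = (21/20)/5 = 0.2100 s
reaction-phase robot travel = 1.0500·0.1000 = 0.1050 m
braking distance = 1.0500²/(2·5.0000) = 0.1103 m
person approaches 0.0000·(0.1000+0.2100) = 0.0000 m
C+Z_d+Z_r = 0.2500+0.0000+0.0400 = 0.2900 m
sum ≈ 0.1050+0.1103+0.0000+0.2900 ≈ 0.5052 m = S ✓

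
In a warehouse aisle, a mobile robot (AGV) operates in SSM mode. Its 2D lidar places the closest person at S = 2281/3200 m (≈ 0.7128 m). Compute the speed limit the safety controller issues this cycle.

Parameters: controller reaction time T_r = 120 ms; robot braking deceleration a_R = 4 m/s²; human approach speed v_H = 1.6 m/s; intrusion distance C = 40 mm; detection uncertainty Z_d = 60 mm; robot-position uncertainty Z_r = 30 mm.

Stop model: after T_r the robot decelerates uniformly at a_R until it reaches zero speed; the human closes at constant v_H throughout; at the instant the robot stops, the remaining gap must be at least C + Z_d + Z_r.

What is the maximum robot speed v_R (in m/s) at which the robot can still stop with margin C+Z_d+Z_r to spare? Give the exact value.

collect terms ⇒ (1/8)·v_R² + (13/25)·v_R + (-6253/16000) = 0
  disc = (13/25)² − 4·(1/8)·(-6253/16000) = 74529/160000 ; √disc = 273/400
  v_R = (−(13/25) + 273/400) / (2·(1/8)) = 13/20 m/s
check:
T_s = v_R/a_R = (13/20)/4 = 0.1625 s
robot covers v_R·T_r = 0.6500·0.1200 = 0.0780 m before braking
robot covers 0.6500·0.1625 − ½·4.0000·0.1625² = 0.0528 m while stopping
human over T_r+T_s: 1.6000·(0.1200+0.1625) = 0.4520 m
residual clearance needed = 0.0400+0.0600+0.0300 = 0.1300 m
sum ≈ 0.0780+0.0528+0.4520+0.1300 ≈ 0.7128 m = S ✓

v_R_max = 13/20 m/s = 0.6500 m/s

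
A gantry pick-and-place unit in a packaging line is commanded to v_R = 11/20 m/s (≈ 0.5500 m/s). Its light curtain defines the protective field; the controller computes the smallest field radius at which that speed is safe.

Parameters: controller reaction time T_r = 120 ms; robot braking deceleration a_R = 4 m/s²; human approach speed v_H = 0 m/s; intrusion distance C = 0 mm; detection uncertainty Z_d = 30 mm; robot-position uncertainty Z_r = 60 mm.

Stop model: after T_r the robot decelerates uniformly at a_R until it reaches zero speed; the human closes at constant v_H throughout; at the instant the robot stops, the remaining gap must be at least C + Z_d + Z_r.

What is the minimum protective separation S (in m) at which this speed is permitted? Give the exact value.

S_min = 3101/16000 m = 0.1938 m

T_s = v_R/a_R = (11/20)/4 = 0.1375 s
reaction-phase robot travel = 0.5500·0.1200 = 0.0660 m
braking distance = 0.5500²/(2·4.0000) = 0.0378 m
person approaches 0.0000·(0.1200+0.1375) = 0.0000 m
residual clearance needed = 0.0000+0.0300+0.0600 = 0.0900 m
S_min ≈ 0.0660+0.0378+0.0000+0.0900  ⇒  S_min = 3101/16000 m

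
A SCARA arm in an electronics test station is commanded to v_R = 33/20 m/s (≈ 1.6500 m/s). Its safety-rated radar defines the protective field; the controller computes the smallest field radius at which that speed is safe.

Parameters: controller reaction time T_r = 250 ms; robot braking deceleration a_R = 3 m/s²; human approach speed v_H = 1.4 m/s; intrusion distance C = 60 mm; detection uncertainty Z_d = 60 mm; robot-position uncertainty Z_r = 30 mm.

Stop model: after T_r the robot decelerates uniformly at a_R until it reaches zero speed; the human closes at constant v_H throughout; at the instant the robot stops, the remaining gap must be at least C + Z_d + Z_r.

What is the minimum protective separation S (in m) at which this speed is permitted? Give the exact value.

stop time T_s = (33/20)/3 = 0.5500 s
reaction-phase robot travel = 1.6500·0.2500 = 0.4125 m
robot under decel: 1.6500²/(2·3.0000) = 0.4537 m
human over T_r+T_s: 1.4000·(0.2500+0.5500) = 1.1200 m
C+Z_d+Z_r = 0.0600+0.0600+0.0300 = 0.1500 m
S_min ≈ 0.4125+0.4537+1.1200+0.1500  ⇒  S_min = 1709/800 m

S_min = 1709/800 m = 2.1362 m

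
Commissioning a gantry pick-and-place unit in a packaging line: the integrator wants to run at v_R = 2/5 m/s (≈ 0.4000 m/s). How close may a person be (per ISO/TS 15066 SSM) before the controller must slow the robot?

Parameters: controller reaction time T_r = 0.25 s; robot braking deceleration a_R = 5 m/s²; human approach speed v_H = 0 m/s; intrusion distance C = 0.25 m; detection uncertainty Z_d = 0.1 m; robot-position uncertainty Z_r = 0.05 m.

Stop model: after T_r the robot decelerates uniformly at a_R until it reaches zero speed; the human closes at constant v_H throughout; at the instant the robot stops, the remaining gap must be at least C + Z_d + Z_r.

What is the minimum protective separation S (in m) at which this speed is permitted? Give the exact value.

stop time T_s = (2/5)/5 = 0.0800 s
robot in T_r: 0.4000·0.2500 = 0.1000 m
braking distance = 0.4000²/(2·5.0000) = 0.0160 m
human closes 0.0000·0.3300 = 0.0000 m
margins: 0.2500+0.1000+0.0500 = 0.4000 m
S_min ≈ 0.1000+0.0160+0.0000+0.4000  ⇒  S_min = 129/250 m

S_min = 129/250 m = 0.5160 m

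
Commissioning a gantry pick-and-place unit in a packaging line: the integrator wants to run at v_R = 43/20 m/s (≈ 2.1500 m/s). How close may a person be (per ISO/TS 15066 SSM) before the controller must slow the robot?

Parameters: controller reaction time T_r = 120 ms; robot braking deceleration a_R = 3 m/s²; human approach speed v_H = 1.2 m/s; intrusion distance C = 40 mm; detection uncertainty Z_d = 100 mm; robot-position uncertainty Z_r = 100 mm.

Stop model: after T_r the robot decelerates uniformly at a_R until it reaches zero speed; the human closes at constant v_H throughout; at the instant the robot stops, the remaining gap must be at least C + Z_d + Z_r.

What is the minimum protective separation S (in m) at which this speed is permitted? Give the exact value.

S_min = 27269/12000 m = 2.2724 m

stop time T_s = (43/20)/3 = 0.7167 s
robot in T_r: 2.1500·0.1200 = 0.2580 m
robot under decel: 2.1500²/(2·3.0000) = 0.7704 m
human closes 1.2000·0.8367 = 1.0040 m
C+Z_d+Z_r = 0.0400+0.1000+0.1000 = 0.2400 m
S_min ≈ 0.2580+0.7704+1.0040+0.2400  ⇒  S_min = 27269/12000 m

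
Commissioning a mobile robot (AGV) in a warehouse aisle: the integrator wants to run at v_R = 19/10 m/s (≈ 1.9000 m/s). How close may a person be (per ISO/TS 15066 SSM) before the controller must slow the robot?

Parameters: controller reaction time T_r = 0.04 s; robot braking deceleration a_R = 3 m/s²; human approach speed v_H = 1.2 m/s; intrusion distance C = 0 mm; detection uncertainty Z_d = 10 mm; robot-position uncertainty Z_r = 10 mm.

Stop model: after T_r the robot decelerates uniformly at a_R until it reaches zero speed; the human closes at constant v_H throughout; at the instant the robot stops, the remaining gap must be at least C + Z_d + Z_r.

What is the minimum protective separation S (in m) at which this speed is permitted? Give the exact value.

S_min = 4517/3000 m = 1.5057 m

braking lasts T_s = (19/10)/3 = 0.6333 s
robot in T_r: 1.9000·0.0400 = 0.0760 m
braking distance = 1.9000²/(2·3.0000) = 0.6017 m
person approaches 1.2000·(0.0400+0.6333) = 0.8080 m
residual clearance needed = 0.0000+0.0100+0.0100 = 0.0200 m
S_min ≈ 0.0760+0.6017+0.8080+0.0200  ⇒  S_min = 4517/3000 m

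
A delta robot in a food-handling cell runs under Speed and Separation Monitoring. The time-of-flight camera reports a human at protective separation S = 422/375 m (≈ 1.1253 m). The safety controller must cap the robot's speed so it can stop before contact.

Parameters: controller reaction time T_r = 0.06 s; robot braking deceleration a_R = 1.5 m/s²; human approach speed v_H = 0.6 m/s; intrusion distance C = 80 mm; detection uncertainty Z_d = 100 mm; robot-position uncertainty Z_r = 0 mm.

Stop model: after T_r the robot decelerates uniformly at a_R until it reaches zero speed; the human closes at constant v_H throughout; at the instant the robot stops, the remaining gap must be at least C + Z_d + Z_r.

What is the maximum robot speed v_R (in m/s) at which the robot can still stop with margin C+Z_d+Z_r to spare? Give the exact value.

v_R_max = 11/10 m/s = 1.1000 m/s

collect terms ⇒ (1/3)·v_R² + (23/50)·v_R + (-341/375) = 0
  disc = (23/50)² − 4·(1/3)·(-341/375) = 32041/22500 ; √disc = 179/150
  v_R = (−(23/50) + 179/150) / (2·(1/3)) = 11/10 m/s
check:
braking lasts T_s = (11/10)/(3/2) = 0.7333 s
robot covers v_R·T_r = 1.1000·0.0600 = 0.0660 m before braking
braking distance = 1.1000²/(2·1.5000) = 0.4033 m
human closes 0.6000·0.7933 = 0.4760 m
margins: 0.0800+0.1000+0.0000 = 0.1800 m
sum ≈ 0.0660+0.4033+0.4760+0.1800 ≈ 1.1253 m = S ✓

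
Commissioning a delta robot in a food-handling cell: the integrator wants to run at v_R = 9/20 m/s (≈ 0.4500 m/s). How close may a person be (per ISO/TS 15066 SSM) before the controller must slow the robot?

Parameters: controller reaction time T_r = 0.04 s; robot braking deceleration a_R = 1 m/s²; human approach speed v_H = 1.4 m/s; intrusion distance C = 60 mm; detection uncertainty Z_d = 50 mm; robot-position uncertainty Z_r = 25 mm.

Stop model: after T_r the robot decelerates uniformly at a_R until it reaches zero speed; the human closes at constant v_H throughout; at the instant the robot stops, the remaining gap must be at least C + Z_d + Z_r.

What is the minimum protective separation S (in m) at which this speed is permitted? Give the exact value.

S_min = 3761/4000 m = 0.9403 m

T_s = v_R/a_R = (9/20)/1 = 0.4500 s
reaction-phase robot travel = 0.4500·0.0400 = 0.0180 m
robot covers 0.4500·0.4500 − ½·1.0000·0.4500² = 0.1013 m while stopping
person approaches 1.4000·(0.0400+0.4500) = 0.6860 m
C+Z_d+Z_r = 0.0600+0.0500+0.0250 = 0.1350 m
S_min ≈ 0.0180+0.1013+0.6860+0.1350  ⇒  S_min = 3761/4000 m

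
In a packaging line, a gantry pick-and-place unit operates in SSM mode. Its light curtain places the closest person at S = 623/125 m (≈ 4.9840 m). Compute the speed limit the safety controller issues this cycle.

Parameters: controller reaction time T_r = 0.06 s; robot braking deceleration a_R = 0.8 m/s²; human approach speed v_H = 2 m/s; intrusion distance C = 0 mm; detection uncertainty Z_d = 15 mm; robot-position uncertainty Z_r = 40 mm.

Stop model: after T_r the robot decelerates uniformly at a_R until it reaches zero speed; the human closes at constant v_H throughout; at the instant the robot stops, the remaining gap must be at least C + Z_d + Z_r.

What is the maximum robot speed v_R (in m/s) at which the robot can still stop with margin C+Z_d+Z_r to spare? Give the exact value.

at the boundary: (5/8)·v² + (64/25)·v + (-4809/1000) = 0
  disc = (64/25)² − 4·(5/8)·(-4809/1000) = 185761/10000 ; √disc = 431/100
  v_R = (−(64/25) + 431/100) / (2·(5/8)) = 7/5 m/s
check:
braking lasts T_s = (7/5)/(4/5) = 1.7500 s
reaction-phase robot travel = 1.4000·0.0600 = 0.0840 m
robot under decel: 1.4000²/(2·0.8000) = 1.2250 m
human closes 2.0000·1.8100 = 3.6200 m
residual clearance needed = 0.0000+0.0150+0.0400 = 0.0550 m
sum ≈ 0.0840+1.2250+3.6200+0.0550 ≈ 4.9840 m = S ✓

v_R_max = 7/5 m/s = 1.4000 m/s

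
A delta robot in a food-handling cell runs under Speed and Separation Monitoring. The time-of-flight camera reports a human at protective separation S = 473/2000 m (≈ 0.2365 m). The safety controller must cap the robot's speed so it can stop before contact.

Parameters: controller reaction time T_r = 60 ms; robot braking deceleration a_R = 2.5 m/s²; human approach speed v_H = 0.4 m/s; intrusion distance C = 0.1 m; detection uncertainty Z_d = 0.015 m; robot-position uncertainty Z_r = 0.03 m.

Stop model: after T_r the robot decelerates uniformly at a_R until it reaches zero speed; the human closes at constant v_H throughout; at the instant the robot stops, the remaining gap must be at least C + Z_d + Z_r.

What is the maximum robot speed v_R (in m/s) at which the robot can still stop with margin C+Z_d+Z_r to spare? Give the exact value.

v_R_max = 1/4 m/s = 0.2500 m/s

collect terms ⇒ (1/5)·v_R² + (11/50)·v_R + (-27/400) = 0
  disc = (11/50)² − 4·(1/5)·(-27/400) = 64/625 ; √disc = 8/25
  v_R = (−(11/50) + 8/25) / (2·(1/5)) = 1/4 m/s
check:
braking lasts T_s = (1/4)/(5/2) = 0.1000 s
robot covers v_R·T_r = 0.2500·0.0600 = 0.0150 m before braking
robot under decel: 0.2500²/(2·2.5000) = 0.0125 m
person approaches 0.4000·(0.0600+0.1000) = 0.0640 m
residual clearance needed = 0.1000+0.0150+0.0300 = 0.1450 m
sum ≈ 0.0150+0.0125+0.0640+0.1450 ≈ 0.2365 m = S ✓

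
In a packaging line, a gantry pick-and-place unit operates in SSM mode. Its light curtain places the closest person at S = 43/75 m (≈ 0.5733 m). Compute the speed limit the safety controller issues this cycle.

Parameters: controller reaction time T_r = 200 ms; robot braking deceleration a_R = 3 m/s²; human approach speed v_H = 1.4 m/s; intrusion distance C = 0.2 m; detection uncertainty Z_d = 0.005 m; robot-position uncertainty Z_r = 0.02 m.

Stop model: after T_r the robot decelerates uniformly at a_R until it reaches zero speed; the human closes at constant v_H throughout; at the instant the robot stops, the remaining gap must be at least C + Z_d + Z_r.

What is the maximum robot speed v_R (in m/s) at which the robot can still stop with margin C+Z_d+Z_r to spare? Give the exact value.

at the boundary: (1/6)·v² + (2/3)·v + (-41/600) = 0
  disc = (2/3)² − 4·(1/6)·(-41/600) = 49/100 ; √disc = 7/10
  v_R = (−(2/3) + 7/10) / (2·(1/6)) = 1/10 m/s
check:
T_s = v_R/a_R = (1/10)/3 = 0.0333 s
robot in T_r: 0.1000·0.2000 = 0.0200 m
braking distance = 0.1000²/(2·3.0000) = 0.0017 m
human closes 1.4000·0.2333 = 0.3267 m
C+Z_d+Z_r = 0.2000+0.0050+0.0200 = 0.2250 m
sum ≈ 0.0200+0.0017+0.3267+0.2250 ≈ 0.5733 m = S ✓

v_R_max = 1/10 m/s = 0.1000 m/s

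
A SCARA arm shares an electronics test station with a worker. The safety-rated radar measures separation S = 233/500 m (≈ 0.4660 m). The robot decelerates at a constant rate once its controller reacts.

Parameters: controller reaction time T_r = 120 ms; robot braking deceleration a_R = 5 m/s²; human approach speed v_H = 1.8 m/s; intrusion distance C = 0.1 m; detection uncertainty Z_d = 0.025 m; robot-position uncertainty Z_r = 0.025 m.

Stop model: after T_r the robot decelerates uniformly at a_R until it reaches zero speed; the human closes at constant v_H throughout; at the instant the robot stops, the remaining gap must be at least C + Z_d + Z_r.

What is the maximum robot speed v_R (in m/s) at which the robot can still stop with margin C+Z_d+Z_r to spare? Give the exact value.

at the boundary: (1/10)·v² + (12/25)·v + (-1/10) = 0
  disc = (12/25)² − 4·(1/10)·(-1/10) = 169/625 ; √disc = 13/25
  v_R = (−(12/25) + 13/25) / (2·(1/10)) = 1/5 m/s
check:
braking lasts T_s = (1/5)/5 = 0.0400 s
reaction-phase robot travel = 0.2000·0.1200 = 0.0240 m
robot under decel: 0.2000²/(2·5.0000) = 0.0040 m
human closes 1.8000·0.1600 = 0.2880 m
residual clearance needed = 0.1000+0.0250+0.0250 = 0.1500 m
sum ≈ 0.0240+0.0040+0.2880+0.1500 ≈ 0.4660 m = S ✓

v_R_max = 1/5 m/s = 0.2000 m/s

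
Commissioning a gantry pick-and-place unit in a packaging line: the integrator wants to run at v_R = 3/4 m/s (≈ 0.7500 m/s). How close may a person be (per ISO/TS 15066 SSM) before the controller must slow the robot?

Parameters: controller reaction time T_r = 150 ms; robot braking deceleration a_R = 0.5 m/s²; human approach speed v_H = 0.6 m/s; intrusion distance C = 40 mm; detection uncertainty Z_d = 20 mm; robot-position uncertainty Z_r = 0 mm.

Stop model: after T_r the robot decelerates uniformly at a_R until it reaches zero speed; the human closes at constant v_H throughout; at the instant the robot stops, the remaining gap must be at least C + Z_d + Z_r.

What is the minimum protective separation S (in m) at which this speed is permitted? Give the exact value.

S_min = 69/40 m = 1.7250 m

braking lasts T_s = (3/4)/(1/2) = 1.5000 s
robot covers v_R·T_r = 0.7500·0.1500 = 0.1125 m before braking
braking distance = 0.7500²/(2·0.5000) = 0.5625 m
human closes 0.6000·1.6500 = 0.9900 m
residual clearance needed = 0.0400+0.0200+0.0000 = 0.0600 m
S_min ≈ 0.1125+0.5625+0.9900+0.0600  ⇒  S_min = 69/40 m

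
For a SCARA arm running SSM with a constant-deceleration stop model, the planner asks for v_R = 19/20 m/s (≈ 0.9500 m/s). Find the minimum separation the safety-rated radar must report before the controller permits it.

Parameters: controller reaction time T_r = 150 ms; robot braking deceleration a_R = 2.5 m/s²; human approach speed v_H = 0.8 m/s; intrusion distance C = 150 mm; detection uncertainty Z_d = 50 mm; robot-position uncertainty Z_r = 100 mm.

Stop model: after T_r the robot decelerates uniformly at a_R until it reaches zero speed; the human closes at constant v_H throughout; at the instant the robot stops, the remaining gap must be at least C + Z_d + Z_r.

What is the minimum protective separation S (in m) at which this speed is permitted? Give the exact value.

S_min = 1047/1000 m = 1.0470 m

stop time T_s = (19/20)/(5/2) = 0.3800 s
robot in T_r: 0.9500·0.1500 = 0.1425 m
robot covers 0.9500·0.3800 − ½·2.5000·0.3800² = 0.1805 m while stopping
person approaches 0.8000·(0.1500+0.3800) = 0.4240 m
C+Z_d+Z_r = 0.1500+0.0500+0.1000 = 0.3000 m
S_min ≈ 0.1425+0.1805+0.4240+0.3000  ⇒  S_min = 1047/1000 m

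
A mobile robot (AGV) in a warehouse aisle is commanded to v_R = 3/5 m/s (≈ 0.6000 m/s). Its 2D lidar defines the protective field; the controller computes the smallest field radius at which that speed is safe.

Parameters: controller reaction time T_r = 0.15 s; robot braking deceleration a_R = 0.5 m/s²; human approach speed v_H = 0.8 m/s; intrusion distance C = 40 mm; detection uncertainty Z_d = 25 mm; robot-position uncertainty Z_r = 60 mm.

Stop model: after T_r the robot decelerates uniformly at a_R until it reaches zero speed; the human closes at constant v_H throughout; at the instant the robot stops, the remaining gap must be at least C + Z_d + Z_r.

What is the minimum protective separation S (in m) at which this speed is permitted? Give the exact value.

S_min = 331/200 m = 1.6550 m

stop time T_s = (3/5)/(1/2) = 1.2000 s
robot covers v_R·T_r = 0.6000·0.1500 = 0.0900 m before braking
robot under decel: 0.6000²/(2·0.5000) = 0.3600 m
human closes 0.8000·1.3500 = 1.0800 m
C+Z_d+Z_r = 0.0400+0.0250+0.0600 = 0.1250 m
S_min ≈ 0.0900+0.3600+1.0800+0.1250  ⇒  S_min = 331/200 m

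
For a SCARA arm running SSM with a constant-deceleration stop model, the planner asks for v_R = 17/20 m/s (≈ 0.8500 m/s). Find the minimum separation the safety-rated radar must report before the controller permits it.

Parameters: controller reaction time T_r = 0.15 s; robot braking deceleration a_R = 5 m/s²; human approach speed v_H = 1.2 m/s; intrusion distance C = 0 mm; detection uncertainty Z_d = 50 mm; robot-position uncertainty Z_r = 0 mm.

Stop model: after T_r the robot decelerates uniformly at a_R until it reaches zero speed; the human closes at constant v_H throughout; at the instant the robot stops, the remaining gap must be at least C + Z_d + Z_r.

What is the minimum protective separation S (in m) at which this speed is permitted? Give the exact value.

S_min = 507/800 m = 0.6338 m

T_s = v_R/a_R = (17/20)/5 = 0.1700 s
robot in T_r: 0.8500·0.1500 = 0.1275 m
braking distance = 0.8500²/(2·5.0000) = 0.0722 m
human closes 1.2000·0.3200 = 0.3840 m
margins: 0.0000+0.0500+0.0000 = 0.0500 m
S_min ≈ 0.1275+0.0722+0.3840+0.0500  ⇒  S_min = 507/800 m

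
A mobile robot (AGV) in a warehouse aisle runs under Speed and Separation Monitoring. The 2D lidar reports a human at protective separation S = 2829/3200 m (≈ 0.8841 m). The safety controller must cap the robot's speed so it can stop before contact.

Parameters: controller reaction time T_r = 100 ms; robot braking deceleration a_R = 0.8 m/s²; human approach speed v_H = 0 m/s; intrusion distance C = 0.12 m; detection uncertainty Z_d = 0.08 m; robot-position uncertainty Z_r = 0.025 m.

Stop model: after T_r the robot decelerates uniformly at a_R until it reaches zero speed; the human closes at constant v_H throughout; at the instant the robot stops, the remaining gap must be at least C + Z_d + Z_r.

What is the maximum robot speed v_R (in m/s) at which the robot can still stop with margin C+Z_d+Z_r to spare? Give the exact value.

v_R_max = 19/20 m/s = 0.9500 m/s

quadratic (5/8)·v² + (1/10)·v + (-2109/3200) = 0
  disc = (1/10)² − 4·(5/8)·(-2109/3200) = 10609/6400 ; √disc = 103/80
  v_R = (−(1/10) + 103/80) / (2·(5/8)) = 19/20 m/s
check:
T_s = v_R/a_R = (19/20)/(4/5) = 1.1875 s
robot in T_r: 0.9500·0.1000 = 0.0950 m
braking distance = 0.9500²/(2·0.8000) = 0.5641 m
human over T_r+T_s: 0.0000·(0.1000+1.1875) = 0.0000 m
C+Z_d+Z_r = 0.1200+0.0800+0.0250 = 0.2250 m
sum ≈ 0.0950+0.5641+0.0000+0.2250 ≈ 0.8841 m = S ✓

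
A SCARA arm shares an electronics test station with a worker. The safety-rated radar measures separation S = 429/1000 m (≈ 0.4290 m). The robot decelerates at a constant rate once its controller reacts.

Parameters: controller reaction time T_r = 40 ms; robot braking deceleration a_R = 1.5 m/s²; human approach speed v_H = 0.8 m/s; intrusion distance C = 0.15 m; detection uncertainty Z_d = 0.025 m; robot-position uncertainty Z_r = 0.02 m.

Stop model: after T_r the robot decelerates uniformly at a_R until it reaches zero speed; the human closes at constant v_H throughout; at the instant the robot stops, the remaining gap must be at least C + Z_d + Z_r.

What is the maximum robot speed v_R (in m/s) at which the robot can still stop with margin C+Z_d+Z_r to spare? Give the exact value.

v_R_max = 3/10 m/s = 0.3000 m/s

at the boundary: (1/3)·v² + (43/75)·v + (-101/500) = 0
  disc = (43/75)² − 4·(1/3)·(-101/500) = 3364/5625 ; √disc = 58/75
  v_R = (−(43/75) + 58/75) / (2·(1/3)) = 3/10 m/s
check:
stop time T_s = (3/10)/(3/2) = 0.2000 s
robot in T_r: 0.3000·0.0400 = 0.0120 m
braking distance = 0.3000²/(2·1.5000) = 0.0300 m
human closes 0.8000·0.2400 = 0.1920 m
C+Z_d+Z_r = 0.1500+0.0250+0.0200 = 0.1950 m
sum ≈ 0.0120+0.0300+0.1920+0.1950 ≈ 0.4290 m = S ✓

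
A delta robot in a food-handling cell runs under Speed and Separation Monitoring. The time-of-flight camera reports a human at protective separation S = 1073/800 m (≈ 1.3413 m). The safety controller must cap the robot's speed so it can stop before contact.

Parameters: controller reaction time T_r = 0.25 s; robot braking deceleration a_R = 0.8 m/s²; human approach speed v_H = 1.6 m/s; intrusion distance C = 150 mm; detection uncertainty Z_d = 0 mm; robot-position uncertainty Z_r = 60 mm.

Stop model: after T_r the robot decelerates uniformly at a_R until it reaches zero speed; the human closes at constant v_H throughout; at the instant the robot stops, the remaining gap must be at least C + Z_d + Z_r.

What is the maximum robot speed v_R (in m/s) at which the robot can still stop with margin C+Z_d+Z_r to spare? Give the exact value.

v_R_max = 3/10 m/s = 0.3000 m/s

at the boundary: (5/8)·v² + (9/4)·v + (-117/160) = 0
  disc = (9/4)² − 4·(5/8)·(-117/160) = 441/64 ; √disc = 21/8
  v_R = (−(9/4) + 21/8) / (2·(5/8)) = 3/10 m/s
check:
T_s = v_R/a_R = (3/10)/(4/5) = 0.3750 s
reaction-phase robot travel = 0.3000·0.2500 = 0.0750 m
robot under decel: 0.3000²/(2·0.8000) = 0.0563 m
human over T_r+T_s: 1.6000·(0.2500+0.3750) = 1.0000 m
residual clearance needed = 0.1500+0.0000+0.0600 = 0.2100 m
sum ≈ 0.0750+0.0563+1.0000+0.2100 ≈ 1.3413 m = S ✓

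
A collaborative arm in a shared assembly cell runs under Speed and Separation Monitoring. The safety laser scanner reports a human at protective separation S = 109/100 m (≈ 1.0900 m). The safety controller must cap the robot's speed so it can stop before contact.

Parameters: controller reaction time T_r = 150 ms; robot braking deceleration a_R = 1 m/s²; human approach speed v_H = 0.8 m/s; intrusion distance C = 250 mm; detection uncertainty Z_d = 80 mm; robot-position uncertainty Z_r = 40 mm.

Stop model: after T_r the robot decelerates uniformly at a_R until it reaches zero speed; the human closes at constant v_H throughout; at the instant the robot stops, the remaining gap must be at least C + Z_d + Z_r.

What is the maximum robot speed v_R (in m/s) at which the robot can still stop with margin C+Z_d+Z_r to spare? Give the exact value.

v_R_max = 1/2 m/s = 0.5000 m/s

at the boundary: (1/2)·v² + (19/20)·v + (-3/5) = 0
  disc = (19/20)² − 4·(1/2)·(-3/5) = 841/400 ; √disc = 29/20
  v_R = (−(19/20) + 29/20) / (2·(1/2)) = 1/2 m/s
check:
braking lasts T_s = (1/2)/1 = 0.5000 s
reaction-phase robot travel = 0.5000·0.1500 = 0.0750 m
robot covers 0.5000·0.5000 − ½·1.0000·0.5000² = 0.1250 m while stopping
human over T_r+T_s: 0.8000·(0.1500+0.5000) = 0.5200 m
C+Z_d+Z_r = 0.2500+0.0800+0.0400 = 0.3700 m
sum ≈ 0.0750+0.1250+0.5200+0.3700 ≈ 1.0900 m = S ✓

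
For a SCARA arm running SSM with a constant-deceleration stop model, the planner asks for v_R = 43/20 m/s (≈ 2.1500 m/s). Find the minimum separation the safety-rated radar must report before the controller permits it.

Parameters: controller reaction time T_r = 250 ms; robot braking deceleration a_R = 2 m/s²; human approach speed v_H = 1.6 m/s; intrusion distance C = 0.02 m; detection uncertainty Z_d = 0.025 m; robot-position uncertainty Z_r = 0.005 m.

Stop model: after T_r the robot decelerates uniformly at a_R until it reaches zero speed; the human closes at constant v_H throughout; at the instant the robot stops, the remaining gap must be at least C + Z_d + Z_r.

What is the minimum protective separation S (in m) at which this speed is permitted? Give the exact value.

braking lasts T_s = (43/20)/2 = 1.0750 s
robot covers v_R·T_r = 2.1500·0.2500 = 0.5375 m before braking
robot under decel: 2.1500²/(2·2.0000) = 1.1556 m
person approaches 1.6000·(0.2500+1.0750) = 2.1200 m
residual clearance needed = 0.0200+0.0250+0.0050 = 0.0500 m
S_min ≈ 0.5375+1.1556+2.1200+0.0500  ⇒  S_min = 6181/1600 m

S_min = 6181/1600 m = 3.8631 m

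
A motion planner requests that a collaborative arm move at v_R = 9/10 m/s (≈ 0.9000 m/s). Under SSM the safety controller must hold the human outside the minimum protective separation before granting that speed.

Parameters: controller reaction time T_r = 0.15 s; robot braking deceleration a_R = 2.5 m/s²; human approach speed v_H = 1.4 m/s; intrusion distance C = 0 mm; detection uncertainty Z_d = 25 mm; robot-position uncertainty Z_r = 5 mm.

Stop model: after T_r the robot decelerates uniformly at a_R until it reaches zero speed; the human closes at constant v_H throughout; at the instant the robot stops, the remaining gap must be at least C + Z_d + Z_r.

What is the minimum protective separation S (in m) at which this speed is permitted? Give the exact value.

T_s = v_R/a_R = (9/10)/(5/2) = 0.3600 s
robot in T_r: 0.9000·0.1500 = 0.1350 m
robot under decel: 0.9000²/(2·2.5000) = 0.1620 m
human over T_r+T_s: 1.4000·(0.1500+0.3600) = 0.7140 m
C+Z_d+Z_r = 0.0000+0.0250+0.0050 = 0.0300 m
S_min ≈ 0.1350+0.1620+0.7140+0.0300  ⇒  S_min = 1041/1000 m

S_min = 1041/1000 m = 1.0410 m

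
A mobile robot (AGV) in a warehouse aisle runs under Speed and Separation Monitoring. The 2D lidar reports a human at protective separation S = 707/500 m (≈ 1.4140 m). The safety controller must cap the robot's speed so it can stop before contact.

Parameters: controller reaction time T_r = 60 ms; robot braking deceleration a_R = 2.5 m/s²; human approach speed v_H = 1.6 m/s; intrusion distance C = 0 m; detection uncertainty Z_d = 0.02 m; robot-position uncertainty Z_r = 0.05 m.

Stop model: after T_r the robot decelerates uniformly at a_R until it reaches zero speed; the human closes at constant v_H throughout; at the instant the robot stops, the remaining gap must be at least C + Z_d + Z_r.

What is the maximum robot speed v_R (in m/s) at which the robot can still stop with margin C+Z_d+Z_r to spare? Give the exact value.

v_R_max = 13/10 m/s = 1.3000 m/s

collect terms ⇒ (1/5)·v_R² + (7/10)·v_R + (-156/125) = 0
  disc = (7/10)² − 4·(1/5)·(-156/125) = 3721/2500 ; √disc = 61/50
  v_R = (−(7/10) + 61/50) / (2·(1/5)) = 13/10 m/s
check:
braking lasts T_s = (13/10)/(5/2) = 0.5200 s
reaction-phase robot travel = 1.3000·0.0600 = 0.0780 m
braking distance = 1.3000²/(2·2.5000) = 0.3380 m
human closes 1.6000·0.5800 = 0.9280 m
C+Z_d+Z_r = 0.0000+0.0200+0.0500 = 0.0700 m
sum ≈ 0.0780+0.3380+0.9280+0.0700 ≈ 1.4140 m = S ✓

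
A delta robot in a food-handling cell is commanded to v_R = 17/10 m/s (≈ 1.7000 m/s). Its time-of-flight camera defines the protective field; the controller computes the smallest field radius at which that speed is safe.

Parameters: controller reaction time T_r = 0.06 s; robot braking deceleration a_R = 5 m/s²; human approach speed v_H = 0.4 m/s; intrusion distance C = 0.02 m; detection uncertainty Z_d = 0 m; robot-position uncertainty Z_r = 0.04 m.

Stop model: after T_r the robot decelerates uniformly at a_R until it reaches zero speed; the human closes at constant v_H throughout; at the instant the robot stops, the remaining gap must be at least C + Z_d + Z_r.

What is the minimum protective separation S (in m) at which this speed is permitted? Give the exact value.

S_min = 611/1000 m = 0.6110 m

T_s = v_R/a_R = (17/10)/5 = 0.3400 s
robot covers v_R·T_r = 1.7000·0.0600 = 0.1020 m before braking
braking distance = 1.7000²/(2·5.0000) = 0.2890 m
person approaches 0.4000·(0.0600+0.3400) = 0.1600 m
margins: 0.0200+0.0000+0.0400 = 0.0600 m
S_min ≈ 0.1020+0.2890+0.1600+0.0600  ⇒  S_min = 611/1000 m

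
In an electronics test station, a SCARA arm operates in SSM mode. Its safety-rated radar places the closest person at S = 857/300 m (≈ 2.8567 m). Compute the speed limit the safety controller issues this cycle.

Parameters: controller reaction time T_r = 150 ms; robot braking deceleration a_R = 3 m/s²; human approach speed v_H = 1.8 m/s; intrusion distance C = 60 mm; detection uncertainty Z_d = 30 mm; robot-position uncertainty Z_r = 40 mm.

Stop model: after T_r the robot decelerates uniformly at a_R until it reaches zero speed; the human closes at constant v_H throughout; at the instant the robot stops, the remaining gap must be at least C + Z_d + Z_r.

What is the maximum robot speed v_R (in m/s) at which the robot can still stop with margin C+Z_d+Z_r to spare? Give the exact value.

quadratic (1/6)·v² + (3/4)·v + (-737/300) = 0
  disc = (3/4)² − 4·(1/6)·(-737/300) = 7921/3600 ; √disc = 89/60
  v_R = (−(3/4) + 89/60) / (2·(1/6)) = 11/5 m/s
check:
braking lasts T_s = (11/5)/3 = 0.7333 s
robot covers v_R·T_r = 2.2000·0.1500 = 0.3300 m before braking
robot under decel: 2.2000²/(2·3.0000) = 0.8067 m
person approaches 1.8000·(0.1500+0.7333) = 1.5900 m
margins: 0.0600+0.0300+0.0400 = 0.1300 m
sum ≈ 0.3300+0.8067+1.5900+0.1300 ≈ 2.8567 m = S ✓

v_R_max = 11/5 m/s = 2.2000 m/s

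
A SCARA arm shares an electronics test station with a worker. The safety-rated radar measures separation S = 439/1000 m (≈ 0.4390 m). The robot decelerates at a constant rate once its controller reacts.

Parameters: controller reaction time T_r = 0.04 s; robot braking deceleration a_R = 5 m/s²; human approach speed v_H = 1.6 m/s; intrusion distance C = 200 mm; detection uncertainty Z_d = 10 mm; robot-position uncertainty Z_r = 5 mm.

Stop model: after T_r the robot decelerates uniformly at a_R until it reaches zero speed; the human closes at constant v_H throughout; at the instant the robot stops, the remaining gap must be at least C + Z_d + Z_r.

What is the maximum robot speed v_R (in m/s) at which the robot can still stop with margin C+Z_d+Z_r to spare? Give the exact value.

v_R_max = 2/5 m/s = 0.4000 m/s

quadratic (1/10)·v² + (9/25)·v + (-4/25) = 0
  disc = (9/25)² − 4·(1/10)·(-4/25) = 121/625 ; √disc = 11/25
  v_R = (−(9/25) + 11/25) / (2·(1/10)) = 2/5 m/s
check:
stop time T_s = (2/5)/5 = 0.0800 s
reaction-phase robot travel = 0.4000·0.0400 = 0.0160 m
robot covers 0.4000·0.0800 − ½·5.0000·0.0800² = 0.0160 m while stopping
human over T_r+T_s: 1.6000·(0.0400+0.0800) = 0.1920 m
margins: 0.2000+0.0100+0.0050 = 0.2150 m
sum ≈ 0.0160+0.0160+0.1920+0.2150 ≈ 0.4390 m = S ✓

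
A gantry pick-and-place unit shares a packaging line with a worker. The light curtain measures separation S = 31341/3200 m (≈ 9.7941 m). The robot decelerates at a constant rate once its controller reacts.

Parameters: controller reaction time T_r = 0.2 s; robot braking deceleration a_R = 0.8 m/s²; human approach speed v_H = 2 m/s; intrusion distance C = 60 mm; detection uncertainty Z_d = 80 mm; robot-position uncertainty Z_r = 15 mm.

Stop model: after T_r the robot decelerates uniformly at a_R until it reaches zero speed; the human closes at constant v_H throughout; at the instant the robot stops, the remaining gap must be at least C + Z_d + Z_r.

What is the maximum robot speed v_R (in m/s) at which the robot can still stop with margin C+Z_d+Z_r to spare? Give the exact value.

at the boundary: (5/8)·v² + (27/10)·v + (-5913/640) = 0
  disc = (27/10)² − 4·(5/8)·(-5913/640) = 194481/6400 ; √disc = 441/80
  v_R = (−(27/10) + 441/80) / (2·(5/8)) = 9/4 m/s
check:
T_s = v_R/a_R = (9/4)/(4/5) = 2.8125 s
reaction-phase robot travel = 2.2500·0.2000 = 0.4500 m
robot under decel: 2.2500²/(2·0.8000) = 3.1641 m
person approaches 2.0000·(0.2000+2.8125) = 6.0250 m
margins: 0.0600+0.0800+0.0150 = 0.1550 m
sum ≈ 0.4500+3.1641+6.0250+0.1550 ≈ 9.7941 m = S ✓

v_R_max = 9/4 m/s = 2.2500 m/s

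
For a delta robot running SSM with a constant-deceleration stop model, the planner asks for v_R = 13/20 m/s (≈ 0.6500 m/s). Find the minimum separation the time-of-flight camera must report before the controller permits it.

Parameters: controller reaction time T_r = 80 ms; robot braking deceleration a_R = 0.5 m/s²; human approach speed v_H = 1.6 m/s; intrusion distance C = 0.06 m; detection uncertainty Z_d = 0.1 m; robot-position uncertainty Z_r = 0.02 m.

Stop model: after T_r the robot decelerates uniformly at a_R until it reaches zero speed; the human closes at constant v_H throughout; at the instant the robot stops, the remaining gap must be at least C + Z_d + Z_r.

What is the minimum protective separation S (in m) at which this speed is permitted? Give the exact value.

braking lasts T_s = (13/20)/(1/2) = 1.3000 s
robot covers v_R·T_r = 0.6500·0.0800 = 0.0520 m before braking
robot covers 0.6500·1.3000 − ½·0.5000·1.3000² = 0.4225 m while stopping
person approaches 1.6000·(0.0800+1.3000) = 2.2080 m
residual clearance needed = 0.0600+0.1000+0.0200 = 0.1800 m
S_min ≈ 0.0520+0.4225+2.2080+0.1800  ⇒  S_min = 229/80 m

S_min = 229/80 m = 2.8625 m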